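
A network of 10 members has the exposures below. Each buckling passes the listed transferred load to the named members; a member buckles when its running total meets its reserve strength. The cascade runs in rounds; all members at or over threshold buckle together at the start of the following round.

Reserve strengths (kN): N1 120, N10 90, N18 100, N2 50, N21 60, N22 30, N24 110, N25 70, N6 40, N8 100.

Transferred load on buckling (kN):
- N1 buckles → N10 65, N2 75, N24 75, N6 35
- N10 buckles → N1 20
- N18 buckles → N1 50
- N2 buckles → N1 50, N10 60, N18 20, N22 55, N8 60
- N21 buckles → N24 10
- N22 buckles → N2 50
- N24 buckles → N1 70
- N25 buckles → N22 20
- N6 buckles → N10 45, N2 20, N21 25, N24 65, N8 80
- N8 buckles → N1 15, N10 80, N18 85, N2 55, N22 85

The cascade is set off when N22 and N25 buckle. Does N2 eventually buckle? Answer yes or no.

yes

Round 1 — N22, N25 buckle (initial).
  N2: +50 → 50 ≥ 50
Round 2 — N2 buckles.
  N1: +50 → 50 < 120
  N10: +60 → 60 < 90
  N18: +20 → 20 < 100
  N8: +60 → 60 < 100
No further bucklings.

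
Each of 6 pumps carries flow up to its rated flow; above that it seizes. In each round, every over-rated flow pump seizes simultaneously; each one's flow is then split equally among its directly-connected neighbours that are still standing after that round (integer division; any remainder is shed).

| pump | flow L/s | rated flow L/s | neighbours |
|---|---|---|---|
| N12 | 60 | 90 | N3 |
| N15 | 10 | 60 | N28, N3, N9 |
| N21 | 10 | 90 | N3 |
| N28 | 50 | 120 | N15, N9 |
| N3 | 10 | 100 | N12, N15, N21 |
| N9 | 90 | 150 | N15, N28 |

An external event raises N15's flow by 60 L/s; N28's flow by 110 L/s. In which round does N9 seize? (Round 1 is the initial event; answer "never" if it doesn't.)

Round 1 — N15 at 70 > 60; N28 at 160 > 120. N15, N28 seize.
  N15 sheds 70 L/s to N3, N9: 35 each.
    N3: 10+35 = 45 ≤ 100
    N9: 90+35 = 125 ≤ 150
  N28 sheds 160 L/s to N9: 160 each.
    N9: 125+160 = 285 > 150
Round 2 — N9 seizes.
  N9 sheds 285 L/s: no online neighbours, lost.
No further seizures.

2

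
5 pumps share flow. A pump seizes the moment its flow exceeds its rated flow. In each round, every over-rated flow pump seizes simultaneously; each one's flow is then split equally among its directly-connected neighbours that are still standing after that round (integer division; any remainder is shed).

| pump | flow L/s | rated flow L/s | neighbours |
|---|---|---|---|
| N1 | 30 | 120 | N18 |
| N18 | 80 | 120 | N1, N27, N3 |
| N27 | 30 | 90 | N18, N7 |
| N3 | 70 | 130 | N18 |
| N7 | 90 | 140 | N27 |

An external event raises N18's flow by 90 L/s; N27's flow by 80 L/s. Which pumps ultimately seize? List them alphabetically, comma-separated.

N18, N27, N3, N7

Round 1 — N18 at 170 > 120; N27 at 110 > 90. N18, N27 seize.
  N18 sheds 170 L/s to N1, N3: 85 each.
    N1: 30+85 = 115 ≤ 120
    N3: 70+85 = 155 > 130
  N27 sheds 110 L/s to N7: 110 each.
    N7: 90+110 = 200 > 140
Round 2 — N3, N7 seize.
  N3 sheds 155 L/s: no online neighbours, lost.
  N7 sheds 200 L/s: no online neighbours, lost.
No further seizures.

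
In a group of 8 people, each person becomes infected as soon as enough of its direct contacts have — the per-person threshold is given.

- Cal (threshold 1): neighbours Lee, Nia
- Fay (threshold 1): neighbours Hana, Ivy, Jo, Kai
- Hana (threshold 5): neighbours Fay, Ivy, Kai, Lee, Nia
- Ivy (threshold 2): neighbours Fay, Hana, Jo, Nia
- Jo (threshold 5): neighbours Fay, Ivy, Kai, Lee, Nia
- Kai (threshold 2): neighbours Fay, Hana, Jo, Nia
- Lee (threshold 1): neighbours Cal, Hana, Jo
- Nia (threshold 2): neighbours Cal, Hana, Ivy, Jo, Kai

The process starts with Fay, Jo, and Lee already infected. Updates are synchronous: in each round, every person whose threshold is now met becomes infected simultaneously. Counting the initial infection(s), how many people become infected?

8

Round 1 — Fay, Jo, Lee become infected (initial).
Round 2 — checking thresholds:
  Cal: 1 of 2 neighbours ≥ 1, becomes infected.
  Hana: 2 of 5 neighbours < 5, holds.
  Ivy: 2 of 4 neighbours ≥ 2, becomes infected.
  Kai: 2 of 4 neighbours ≥ 2, becomes infected.
  Nia: 1 of 5 neighbours < 2, holds.
Round 3 — checking thresholds:
  Hana: 4 of 5 neighbours < 5, holds.
  Nia: 4 of 5 neighbours ≥ 2, becomes infected.
Round 4 — checking thresholds:
  Hana: 5 of 5 neighbours ≥ 5, becomes infected.
Round 5 — no new infections; cascade stops.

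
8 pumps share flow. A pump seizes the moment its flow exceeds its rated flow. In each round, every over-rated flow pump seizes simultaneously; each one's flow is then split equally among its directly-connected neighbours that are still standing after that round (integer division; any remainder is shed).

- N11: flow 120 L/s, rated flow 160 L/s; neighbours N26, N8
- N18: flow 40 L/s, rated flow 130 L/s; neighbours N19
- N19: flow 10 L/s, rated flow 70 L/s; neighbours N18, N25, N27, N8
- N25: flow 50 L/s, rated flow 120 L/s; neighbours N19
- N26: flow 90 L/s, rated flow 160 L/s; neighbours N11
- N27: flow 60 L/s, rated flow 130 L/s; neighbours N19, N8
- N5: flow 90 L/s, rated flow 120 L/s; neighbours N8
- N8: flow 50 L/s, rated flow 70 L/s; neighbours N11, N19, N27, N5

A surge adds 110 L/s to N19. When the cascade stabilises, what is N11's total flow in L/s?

146

Round 1 — N19 at 120 > 70. N19 seizes.
  N19 sheds 120 L/s to N18, N25, N27, N8: 30 each.
    N18: 40+30 = 70 ≤ 130
    N25: 50+30 = 80 ≤ 120
    N27: 60+30 = 90 ≤ 130
    N8: 50+30 = 80 > 70
Round 2 — N8 seizes.
  N8 sheds 80 L/s to N11, N27, N5: 26 each (2 lost).
    N11: 120+26 = 146 ≤ 160
    N27: 90+26 = 116 ≤ 130
    N5: 90+26 = 116 ≤ 120
No further seizures.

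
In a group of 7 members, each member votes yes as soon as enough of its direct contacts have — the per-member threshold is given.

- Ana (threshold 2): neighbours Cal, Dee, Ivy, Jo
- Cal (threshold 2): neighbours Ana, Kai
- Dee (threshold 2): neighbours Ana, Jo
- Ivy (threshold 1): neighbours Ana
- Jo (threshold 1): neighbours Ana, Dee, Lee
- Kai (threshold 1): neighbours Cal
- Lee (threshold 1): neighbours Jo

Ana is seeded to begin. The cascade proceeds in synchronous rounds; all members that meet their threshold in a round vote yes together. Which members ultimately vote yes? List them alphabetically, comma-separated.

Round 1 — Ana votes yes (initial).
Round 2 — checking thresholds:
  Cal: 1 of 2 neighbours < 2, holds.
  Dee: 1 of 2 neighbours < 2, holds.
  Ivy: 1 of 1 neighbours ≥ 1, votes yes.
  Jo: 1 of 3 neighbours ≥ 1, votes yes.
Round 3 — checking thresholds:
  Cal: 1 of 2 neighbours < 2, holds.
  Dee: 2 of 2 neighbours ≥ 2, votes yes.
  Lee: 1 of 1 neighbours ≥ 1, votes yes.
Round 4 — no new yes votes; cascade stops.

Ana, Dee, Ivy, Jo, Lee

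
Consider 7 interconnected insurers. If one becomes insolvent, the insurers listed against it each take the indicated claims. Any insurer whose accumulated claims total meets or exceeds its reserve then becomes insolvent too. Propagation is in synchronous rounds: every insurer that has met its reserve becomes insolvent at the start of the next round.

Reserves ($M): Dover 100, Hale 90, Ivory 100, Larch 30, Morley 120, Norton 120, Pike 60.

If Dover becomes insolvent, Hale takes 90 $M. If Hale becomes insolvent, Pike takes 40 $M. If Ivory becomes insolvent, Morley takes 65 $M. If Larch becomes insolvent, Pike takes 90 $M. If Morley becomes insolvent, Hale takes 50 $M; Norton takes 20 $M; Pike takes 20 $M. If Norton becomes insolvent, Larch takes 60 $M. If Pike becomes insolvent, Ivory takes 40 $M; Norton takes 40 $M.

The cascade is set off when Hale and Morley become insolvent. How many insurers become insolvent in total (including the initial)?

Round 1 — Hale, Morley become insolvent (initial).
  Norton: +20 → 20 < 120
  Pike: +40+20 → 60 ≥ 60
Round 2 — Pike becomes insolvent.
  Ivory: +40 → 40 < 100
  Norton: +40 → 60 < 120
No further insolvencies.

3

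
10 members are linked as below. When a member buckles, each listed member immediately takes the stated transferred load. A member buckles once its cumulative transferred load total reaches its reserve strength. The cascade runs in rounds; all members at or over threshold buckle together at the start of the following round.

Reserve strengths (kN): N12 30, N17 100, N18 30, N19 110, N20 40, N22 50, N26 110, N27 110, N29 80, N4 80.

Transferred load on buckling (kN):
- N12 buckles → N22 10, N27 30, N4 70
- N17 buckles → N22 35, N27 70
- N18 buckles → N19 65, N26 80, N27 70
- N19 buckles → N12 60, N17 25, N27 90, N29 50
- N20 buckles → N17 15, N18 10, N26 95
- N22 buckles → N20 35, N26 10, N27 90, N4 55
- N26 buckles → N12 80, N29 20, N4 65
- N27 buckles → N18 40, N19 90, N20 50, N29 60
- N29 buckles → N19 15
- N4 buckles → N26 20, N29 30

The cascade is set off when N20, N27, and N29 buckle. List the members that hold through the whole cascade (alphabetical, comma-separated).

N17, N22

Round 1 — N20, N27, N29 buckle (initial).
  N17: +15 → 15 < 100
  N18: +10+40 → 50 ≥ 30
  N19: +90+15 → 105 < 110
  N26: +95 → 95 < 110
Round 2 — N18 buckles.
  N19: +65 → 170 ≥ 110
  N26: +80 → 175 ≥ 110
Round 3 — N19, N26 buckle.
  N12: +60+80 → 140 ≥ 30
  N17: +25 → 40 < 100
  N4: +65 → 65 < 80
Round 4 — N12 buckles.
  N22: +10 → 10 < 50
  N4: +70 → 135 ≥ 80
Round 5 — N4 buckles.
No further bucklings.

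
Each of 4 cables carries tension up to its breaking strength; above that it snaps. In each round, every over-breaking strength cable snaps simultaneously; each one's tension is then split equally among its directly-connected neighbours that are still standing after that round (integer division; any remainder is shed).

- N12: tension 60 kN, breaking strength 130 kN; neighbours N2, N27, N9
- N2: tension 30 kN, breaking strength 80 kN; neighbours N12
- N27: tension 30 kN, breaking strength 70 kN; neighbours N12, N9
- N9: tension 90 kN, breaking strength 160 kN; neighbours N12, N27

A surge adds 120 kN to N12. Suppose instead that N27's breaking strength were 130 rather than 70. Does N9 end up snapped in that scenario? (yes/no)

no

With N27's breaking strength at 130:
Round 1 — N12 at 180 > 130. N12 snaps.
  N12 sheds 180 kN to N2, N27, N9: 60 each.
    N2: 30+60 = 90 > 80
    N27: 30+60 = 90 ≤ 130
    N9: 90+60 = 150 ≤ 160
Round 2 — N2 snaps.
  N2 sheds 90 kN: no online neighbours, lost.
No further breaks.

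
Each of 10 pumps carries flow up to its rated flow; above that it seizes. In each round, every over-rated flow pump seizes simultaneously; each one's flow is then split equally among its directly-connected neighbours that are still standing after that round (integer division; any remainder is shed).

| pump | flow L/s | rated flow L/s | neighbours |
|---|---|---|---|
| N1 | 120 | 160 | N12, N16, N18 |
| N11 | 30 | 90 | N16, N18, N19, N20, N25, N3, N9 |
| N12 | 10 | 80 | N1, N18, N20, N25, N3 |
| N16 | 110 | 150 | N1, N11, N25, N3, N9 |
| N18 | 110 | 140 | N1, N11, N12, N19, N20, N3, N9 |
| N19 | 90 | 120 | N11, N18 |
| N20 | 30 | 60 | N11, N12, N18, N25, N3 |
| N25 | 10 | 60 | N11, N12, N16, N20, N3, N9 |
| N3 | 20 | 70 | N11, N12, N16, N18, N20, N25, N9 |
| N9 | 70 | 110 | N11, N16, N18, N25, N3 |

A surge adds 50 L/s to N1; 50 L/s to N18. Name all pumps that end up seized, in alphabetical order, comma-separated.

N1, N11, N12, N16, N18, N19, N20, N25, N3, N9

Round 1 — N1 at 170 > 160; N18 at 160 > 140. N1, N18 seize.
  N1 sheds 170 L/s to N12, N16: 85 each.
    N12: 10+85 = 95 > 80
    N16: 110+85 = 195 > 150
  N18 sheds 160 L/s to N11, N12, N19, N20, N3, N9: 26 each (4 lost).
    N11: 30+26 = 56 ≤ 90
    N12: 95+26 = 121 > 80
    N19: 90+26 = 116 ≤ 120
    N20: 30+26 = 56 ≤ 60
    N3: 20+26 = 46 ≤ 70
    N9: 70+26 = 96 ≤ 110
Round 2 — N12, N16 seize.
  N12 sheds 121 L/s to N20, N25, N3: 40 each (1 lost).
    N20: 56+40 = 96 > 60
    N25: 10+40 = 50 ≤ 60
    N3: 46+40 = 86 > 70
  N16 sheds 195 L/s to N11, N25, N3, N9: 48 each (3 lost).
    N11: 56+48 = 104 > 90
    N25: 50+48 = 98 > 60
    N3: 86+48 = 134 > 70
    N9: 96+48 = 144 > 110
Round 3 — N11, N20, N25, N3, N9 seize.
  N11 sheds 104 L/s to N19: 104 each.
    N19: 116+104 = 220 > 120
  N20 sheds 96 L/s: no online neighbours, lost.
  N25 sheds 98 L/s: no online neighbours, lost.
  N3 sheds 134 L/s: no online neighbours, lost.
  N9 sheds 144 L/s: no online neighbours, lost.
Round 4 — N19 seizes.
  N19 sheds 220 L/s: no online neighbours, lost.
No further seizures.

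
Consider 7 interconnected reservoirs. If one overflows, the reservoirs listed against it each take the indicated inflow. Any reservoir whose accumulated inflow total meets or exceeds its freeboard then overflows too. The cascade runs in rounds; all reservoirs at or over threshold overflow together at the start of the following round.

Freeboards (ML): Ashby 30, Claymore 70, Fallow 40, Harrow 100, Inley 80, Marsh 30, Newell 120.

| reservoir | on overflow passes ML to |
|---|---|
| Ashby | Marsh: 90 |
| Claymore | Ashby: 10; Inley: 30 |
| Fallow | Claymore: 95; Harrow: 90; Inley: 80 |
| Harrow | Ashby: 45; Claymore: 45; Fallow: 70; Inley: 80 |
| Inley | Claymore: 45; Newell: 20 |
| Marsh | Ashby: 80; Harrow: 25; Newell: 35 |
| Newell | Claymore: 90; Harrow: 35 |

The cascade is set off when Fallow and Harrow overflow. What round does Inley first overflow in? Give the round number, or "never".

Round 1 — Fallow, Harrow overflow (initial).
  Ashby: +45 → 45 ≥ 30
  Claymore: +95+45 → 140 ≥ 70
  Inley: +80+80 → 160 ≥ 80
Round 2 — Ashby, Claymore, Inley overflow.
  Marsh: +90 → 90 ≥ 30
  Newell: +20 → 20 < 120
Round 3 — Marsh overflows.
  Newell: +35 → 55 < 120
No further overflows.

2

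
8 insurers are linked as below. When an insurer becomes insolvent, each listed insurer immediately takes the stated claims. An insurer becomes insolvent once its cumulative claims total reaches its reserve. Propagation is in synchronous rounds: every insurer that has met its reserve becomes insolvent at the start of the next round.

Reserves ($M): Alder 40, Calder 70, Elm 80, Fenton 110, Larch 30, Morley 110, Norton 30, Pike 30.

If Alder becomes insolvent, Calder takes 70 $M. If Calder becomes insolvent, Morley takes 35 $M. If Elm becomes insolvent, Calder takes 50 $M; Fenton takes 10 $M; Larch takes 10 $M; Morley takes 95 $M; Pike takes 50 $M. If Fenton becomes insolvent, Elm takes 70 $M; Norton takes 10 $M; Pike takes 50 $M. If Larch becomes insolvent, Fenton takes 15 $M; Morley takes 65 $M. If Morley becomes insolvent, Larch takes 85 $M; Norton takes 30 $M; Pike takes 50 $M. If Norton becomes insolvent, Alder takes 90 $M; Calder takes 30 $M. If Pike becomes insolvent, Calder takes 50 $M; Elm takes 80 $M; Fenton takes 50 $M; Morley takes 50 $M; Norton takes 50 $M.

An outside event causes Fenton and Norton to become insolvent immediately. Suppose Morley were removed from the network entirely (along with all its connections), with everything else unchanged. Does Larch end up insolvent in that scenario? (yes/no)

no

With Morley removed:
Round 1 — Fenton, Norton become insolvent (initial).
  Alder: +90 → 90 ≥ 40
  Calder: +30 → 30 < 70
  Elm: +70 → 70 < 80
  Pike: +50 → 50 ≥ 30
Round 2 — Alder, Pike become insolvent.
  Calder: +70+50 → 150 ≥ 70
  Elm: +80 → 150 ≥ 80
Round 3 — Calder, Elm become insolvent.
  Larch: +10 → 10 < 30
No further insolvencies.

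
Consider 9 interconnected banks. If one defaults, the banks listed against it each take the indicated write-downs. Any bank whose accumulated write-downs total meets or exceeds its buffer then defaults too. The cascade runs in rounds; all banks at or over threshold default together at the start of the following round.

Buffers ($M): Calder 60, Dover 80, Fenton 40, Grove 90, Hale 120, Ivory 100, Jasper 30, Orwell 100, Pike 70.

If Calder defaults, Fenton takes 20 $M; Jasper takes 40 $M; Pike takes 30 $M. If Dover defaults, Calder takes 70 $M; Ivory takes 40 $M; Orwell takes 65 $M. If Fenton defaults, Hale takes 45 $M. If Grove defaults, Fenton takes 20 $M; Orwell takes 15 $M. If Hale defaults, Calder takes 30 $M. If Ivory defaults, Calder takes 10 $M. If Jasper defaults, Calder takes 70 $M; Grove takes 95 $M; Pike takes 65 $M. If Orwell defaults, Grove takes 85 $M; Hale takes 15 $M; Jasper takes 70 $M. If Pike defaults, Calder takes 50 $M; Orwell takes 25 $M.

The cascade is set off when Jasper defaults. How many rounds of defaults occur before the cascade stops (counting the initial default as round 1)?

Round 1 — Jasper defaults (initial).
  Calder: +70 → 70 ≥ 60
  Grove: +95 → 95 ≥ 90
  Pike: +65 → 65 < 70
Round 2 — Calder, Grove default.
  Fenton: +20+20 → 40 ≥ 40
  Orwell: +15 → 15 < 100
  Pike: +30 → 95 ≥ 70
Round 3 — Fenton, Pike default.
  Hale: +45 → 45 < 120
  Orwell: +25 → 40 < 100
No further defaults.

3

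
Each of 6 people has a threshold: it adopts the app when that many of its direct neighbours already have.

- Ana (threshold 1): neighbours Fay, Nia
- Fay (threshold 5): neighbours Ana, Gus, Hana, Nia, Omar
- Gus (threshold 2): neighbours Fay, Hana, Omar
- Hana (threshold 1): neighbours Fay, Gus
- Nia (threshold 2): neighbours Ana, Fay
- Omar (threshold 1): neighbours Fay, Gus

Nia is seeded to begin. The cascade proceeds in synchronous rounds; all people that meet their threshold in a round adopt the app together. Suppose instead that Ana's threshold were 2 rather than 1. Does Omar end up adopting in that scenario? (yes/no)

With Ana's threshold at 2:
Round 1 — Nia adopts the app (initial).
Round 2 — no new adoptions; cascade stops.

no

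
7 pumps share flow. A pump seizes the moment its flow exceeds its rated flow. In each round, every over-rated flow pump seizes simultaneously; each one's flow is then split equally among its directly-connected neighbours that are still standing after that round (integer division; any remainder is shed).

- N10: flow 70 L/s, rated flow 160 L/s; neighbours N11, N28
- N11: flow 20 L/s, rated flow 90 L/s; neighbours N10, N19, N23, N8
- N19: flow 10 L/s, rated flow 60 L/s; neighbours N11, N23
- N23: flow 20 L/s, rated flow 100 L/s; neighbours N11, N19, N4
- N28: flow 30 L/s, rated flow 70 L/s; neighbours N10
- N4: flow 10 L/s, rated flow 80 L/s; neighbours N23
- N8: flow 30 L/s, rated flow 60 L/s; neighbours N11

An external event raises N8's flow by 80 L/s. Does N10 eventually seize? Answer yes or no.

no

Round 1 — N8 at 110 > 60. N8 seizes.
  N8 sheds 110 L/s to N11: 110 each.
    N11: 20+110 = 130 > 90
Round 2 — N11 seizes.
  N11 sheds 130 L/s to N10, N19, N23: 43 each (1 lost).
    N10: 70+43 = 113 ≤ 160
    N19: 10+43 = 53 ≤ 60
    N23: 20+43 = 63 ≤ 100
No further seizures.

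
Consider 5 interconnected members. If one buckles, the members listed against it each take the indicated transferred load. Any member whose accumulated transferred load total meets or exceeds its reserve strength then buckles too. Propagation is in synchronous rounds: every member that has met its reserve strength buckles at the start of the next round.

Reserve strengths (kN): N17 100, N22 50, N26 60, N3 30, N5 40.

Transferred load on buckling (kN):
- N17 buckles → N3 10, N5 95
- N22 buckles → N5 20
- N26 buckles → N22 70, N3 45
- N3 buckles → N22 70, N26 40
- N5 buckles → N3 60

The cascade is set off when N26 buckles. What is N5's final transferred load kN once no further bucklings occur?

20

Round 1 — N26 buckles (initial).
  N22: +70 → 70 ≥ 50
  N3: +45 → 45 ≥ 30
Round 2 — N22, N3 buckle.
  N5: +20 → 20 < 40
No further bucklings.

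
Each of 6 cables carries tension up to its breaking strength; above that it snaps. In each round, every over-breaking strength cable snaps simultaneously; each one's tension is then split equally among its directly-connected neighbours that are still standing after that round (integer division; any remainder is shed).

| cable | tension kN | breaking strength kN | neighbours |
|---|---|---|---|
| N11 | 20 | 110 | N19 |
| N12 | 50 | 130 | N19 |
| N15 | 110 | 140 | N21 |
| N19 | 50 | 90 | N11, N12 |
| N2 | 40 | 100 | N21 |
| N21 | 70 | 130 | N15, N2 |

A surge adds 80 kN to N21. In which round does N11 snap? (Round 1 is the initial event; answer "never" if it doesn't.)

Round 1 — N21 at 150 > 130. N21 snaps.
  N21 sheds 150 kN to N15, N2: 75 each.
    N15: 110+75 = 185 > 140
    N2: 40+75 = 115 > 100
Round 2 — N15, N2 snap.
  N15 sheds 185 kN: no online neighbours, lost.
  N2 sheds 115 kN: no online neighbours, lost.
No further breaks.

never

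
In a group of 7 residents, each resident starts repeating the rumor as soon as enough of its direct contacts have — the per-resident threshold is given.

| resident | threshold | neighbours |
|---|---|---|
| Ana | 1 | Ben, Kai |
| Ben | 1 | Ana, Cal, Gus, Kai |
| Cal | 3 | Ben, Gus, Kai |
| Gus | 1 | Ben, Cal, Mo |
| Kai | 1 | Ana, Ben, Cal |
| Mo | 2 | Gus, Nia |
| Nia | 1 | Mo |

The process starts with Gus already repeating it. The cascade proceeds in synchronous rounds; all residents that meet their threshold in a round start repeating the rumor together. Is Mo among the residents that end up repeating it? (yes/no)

Round 1 — Gus starts repeating the rumor (initial).
Round 2 — checking thresholds:
  Ben: 1 of 4 neighbours ≥ 1, starts repeating the rumor.
  Cal: 1 of 3 neighbours < 3, holds.
  Mo: 1 of 2 neighbours < 2, holds.
Round 3 — checking thresholds:
  Ana: 1 of 2 neighbours ≥ 1, starts repeating the rumor.
  Cal: 2 of 3 neighbours < 3, holds.
  Kai: 1 of 3 neighbours ≥ 1, starts repeating the rumor.
  Mo: 1 of 2 neighbours < 2, holds.
Round 4 — checking thresholds:
  Cal: 3 of 3 neighbours ≥ 3, starts repeating the rumor.
  Mo: 1 of 2 neighbours < 2, holds.
Round 5 — no new spreads; cascade stops.

no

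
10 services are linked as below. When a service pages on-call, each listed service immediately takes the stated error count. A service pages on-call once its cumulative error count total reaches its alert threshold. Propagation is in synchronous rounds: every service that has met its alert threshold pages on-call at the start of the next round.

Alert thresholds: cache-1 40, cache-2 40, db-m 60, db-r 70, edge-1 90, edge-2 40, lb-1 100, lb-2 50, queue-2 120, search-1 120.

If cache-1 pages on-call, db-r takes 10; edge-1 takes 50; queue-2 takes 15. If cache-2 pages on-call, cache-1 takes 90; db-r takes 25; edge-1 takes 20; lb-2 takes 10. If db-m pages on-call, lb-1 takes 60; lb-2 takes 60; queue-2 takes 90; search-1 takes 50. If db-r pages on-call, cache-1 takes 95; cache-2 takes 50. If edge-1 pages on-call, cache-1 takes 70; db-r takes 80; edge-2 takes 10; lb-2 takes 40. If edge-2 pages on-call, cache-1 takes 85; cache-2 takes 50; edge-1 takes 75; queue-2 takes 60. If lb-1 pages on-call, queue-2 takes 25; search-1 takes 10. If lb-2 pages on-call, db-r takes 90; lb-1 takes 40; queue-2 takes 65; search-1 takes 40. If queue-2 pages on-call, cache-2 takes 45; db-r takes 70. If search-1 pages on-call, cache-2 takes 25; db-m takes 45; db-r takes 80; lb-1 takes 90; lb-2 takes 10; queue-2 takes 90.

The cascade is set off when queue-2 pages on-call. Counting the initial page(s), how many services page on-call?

4

Round 1 — queue-2 pages on-call (initial).
  cache-2: +45 → 45 ≥ 40
  db-r: +70 → 70 ≥ 70
Round 2 — cache-2, db-r page on-call.
  cache-1: +90+95 → 185 ≥ 40
  edge-1: +20 → 20 < 90
  lb-2: +10 → 10 < 50
Round 3 — cache-1 pages on-call.
  edge-1: +50 → 70 < 90
No further pages.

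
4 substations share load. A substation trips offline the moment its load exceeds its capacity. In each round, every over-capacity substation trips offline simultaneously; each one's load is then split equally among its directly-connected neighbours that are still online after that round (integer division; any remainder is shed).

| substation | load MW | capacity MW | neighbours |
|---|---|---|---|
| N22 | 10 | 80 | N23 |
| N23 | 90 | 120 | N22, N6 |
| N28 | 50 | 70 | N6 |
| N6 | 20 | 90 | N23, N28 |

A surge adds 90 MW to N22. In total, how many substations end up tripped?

4

Round 1 — N22 at 100 > 80. N22 trips offline.
  N22 sheds 100 MW to N23: 100 each.
    N23: 90+100 = 190 > 120
Round 2 — N23 trips offline.
  N23 sheds 190 MW to N6: 190 each.
    N6: 20+190 = 210 > 90
Round 3 — N6 trips offline.
  N6 sheds 210 MW to N28: 210 each.
    N28: 50+210 = 260 > 70
Round 4 — N28 trips offline.
  N28 sheds 260 MW: no online neighbours, lost.
No further trips.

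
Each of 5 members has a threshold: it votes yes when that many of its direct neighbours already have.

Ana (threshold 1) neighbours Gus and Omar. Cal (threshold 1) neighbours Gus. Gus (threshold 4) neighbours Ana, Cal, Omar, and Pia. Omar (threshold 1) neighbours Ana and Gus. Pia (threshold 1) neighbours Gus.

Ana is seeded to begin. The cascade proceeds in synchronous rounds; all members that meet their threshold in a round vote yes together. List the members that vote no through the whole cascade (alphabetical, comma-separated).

Cal, Gus, Pia

Round 1 — Ana votes yes (initial).
Round 2 — checking thresholds:
  Gus: 1 of 4 neighbours < 4, holds.
  Omar: 1 of 2 neighbours ≥ 1, votes yes.
Round 3 — no new yes votes; cascade stops.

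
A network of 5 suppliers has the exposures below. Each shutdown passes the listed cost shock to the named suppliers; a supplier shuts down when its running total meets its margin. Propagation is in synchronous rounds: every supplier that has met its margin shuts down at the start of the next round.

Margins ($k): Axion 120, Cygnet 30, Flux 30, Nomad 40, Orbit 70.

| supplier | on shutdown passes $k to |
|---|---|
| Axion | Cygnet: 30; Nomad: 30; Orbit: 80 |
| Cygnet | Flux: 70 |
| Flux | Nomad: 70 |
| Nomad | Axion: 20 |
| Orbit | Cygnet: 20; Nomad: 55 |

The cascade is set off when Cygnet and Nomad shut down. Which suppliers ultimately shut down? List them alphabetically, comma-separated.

Cygnet, Flux, Nomad

Round 1 — Cygnet, Nomad shut down (initial).
  Axion: +20 → 20 < 120
  Flux: +70 → 70 ≥ 30
Round 2 — Flux shuts down.
No further shutdowns.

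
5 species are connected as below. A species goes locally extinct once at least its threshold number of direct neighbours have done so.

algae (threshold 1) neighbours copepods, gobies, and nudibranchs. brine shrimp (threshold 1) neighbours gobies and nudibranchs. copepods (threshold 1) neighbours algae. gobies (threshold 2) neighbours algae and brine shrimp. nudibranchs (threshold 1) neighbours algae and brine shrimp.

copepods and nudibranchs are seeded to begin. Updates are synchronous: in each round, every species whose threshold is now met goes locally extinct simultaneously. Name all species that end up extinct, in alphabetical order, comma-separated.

Round 1 — copepods, nudibranchs go locally extinct (initial).
Round 2 — checking thresholds:
  algae: 2 of 3 neighbours ≥ 1, goes locally extinct.
  brine shrimp: 1 of 2 neighbours ≥ 1, goes locally extinct.
Round 3 — checking thresholds:
  gobies: 2 of 2 neighbours ≥ 2, goes locally extinct.
Round 4 — no new extinctions; cascade stops.

algae, brine shrimp, copepods, gobies, nudibranchs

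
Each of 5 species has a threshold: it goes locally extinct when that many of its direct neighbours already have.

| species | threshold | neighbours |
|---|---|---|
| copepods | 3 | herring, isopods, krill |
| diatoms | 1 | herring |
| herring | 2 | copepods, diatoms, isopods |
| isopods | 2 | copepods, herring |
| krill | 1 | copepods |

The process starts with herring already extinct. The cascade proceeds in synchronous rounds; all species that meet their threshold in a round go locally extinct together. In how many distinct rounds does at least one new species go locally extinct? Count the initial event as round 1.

2

Round 1 — herring goes locally extinct (initial).
Round 2 — checking thresholds:
  copepods: 1 of 3 neighbours < 3, not yet.
  diatoms: 1 of 1 neighbours ≥ 1, goes locally extinct.
  isopods: 1 of 2 neighbours < 2, not yet.
Round 3 — no new extinctions; cascade stops.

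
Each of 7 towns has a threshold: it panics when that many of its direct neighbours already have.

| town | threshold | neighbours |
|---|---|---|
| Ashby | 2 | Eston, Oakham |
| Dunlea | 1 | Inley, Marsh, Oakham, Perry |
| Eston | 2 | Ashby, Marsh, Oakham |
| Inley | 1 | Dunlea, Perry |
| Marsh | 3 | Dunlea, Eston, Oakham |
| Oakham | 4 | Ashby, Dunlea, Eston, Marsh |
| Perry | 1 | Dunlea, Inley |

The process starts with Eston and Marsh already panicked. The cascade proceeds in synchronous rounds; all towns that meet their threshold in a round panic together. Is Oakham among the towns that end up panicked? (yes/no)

Round 1 — Eston, Marsh panic (initial).
Round 2 — checking thresholds:
  Ashby: 1 of 2 neighbours < 2, below threshold.
  Dunlea: 1 of 4 neighbours ≥ 1, panics.
  Oakham: 2 of 4 neighbours < 4, below threshold.
Round 3 — checking thresholds:
  Ashby: 1 of 2 neighbours < 2, below threshold.
  Inley: 1 of 2 neighbours ≥ 1, panics.
  Oakham: 3 of 4 neighbours < 4, below threshold.
  Perry: 1 of 2 neighbours ≥ 1, panics.
Round 4 — no new panics; cascade stops.

no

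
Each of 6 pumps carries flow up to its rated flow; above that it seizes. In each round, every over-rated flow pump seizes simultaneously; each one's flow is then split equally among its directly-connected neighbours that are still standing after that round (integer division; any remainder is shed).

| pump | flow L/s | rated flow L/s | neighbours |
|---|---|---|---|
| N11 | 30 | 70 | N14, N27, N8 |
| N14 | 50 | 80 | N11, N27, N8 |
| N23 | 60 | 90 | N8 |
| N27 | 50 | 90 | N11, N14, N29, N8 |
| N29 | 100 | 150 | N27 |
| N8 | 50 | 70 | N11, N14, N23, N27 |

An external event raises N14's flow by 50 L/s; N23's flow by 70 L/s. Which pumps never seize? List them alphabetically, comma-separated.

none

Round 1 — N14 at 100 > 80; N23 at 130 > 90. N14, N23 seize.
  N14 sheds 100 L/s to N11, N27, N8: 33 each (1 lost).
    N11: 30+33 = 63 ≤ 70
    N27: 50+33 = 83 ≤ 90
    N8: 50+33 = 83 > 70
  N23 sheds 130 L/s to N8: 130 each.
    N8: 83+130 = 213 > 70
Round 2 — N8 seizes.
  N8 sheds 213 L/s to N11, N27: 106 each (1 lost).
    N11: 63+106 = 169 > 70
    N27: 83+106 = 189 > 90
Round 3 — N11, N27 seize.
  N11 sheds 169 L/s: no online neighbours, lost.
  N27 sheds 189 L/s to N29: 189 each.
    N29: 100+189 = 289 > 150
Round 4 — N29 seizes.
  N29 sheds 289 L/s: no online neighbours, lost.
No further seizures.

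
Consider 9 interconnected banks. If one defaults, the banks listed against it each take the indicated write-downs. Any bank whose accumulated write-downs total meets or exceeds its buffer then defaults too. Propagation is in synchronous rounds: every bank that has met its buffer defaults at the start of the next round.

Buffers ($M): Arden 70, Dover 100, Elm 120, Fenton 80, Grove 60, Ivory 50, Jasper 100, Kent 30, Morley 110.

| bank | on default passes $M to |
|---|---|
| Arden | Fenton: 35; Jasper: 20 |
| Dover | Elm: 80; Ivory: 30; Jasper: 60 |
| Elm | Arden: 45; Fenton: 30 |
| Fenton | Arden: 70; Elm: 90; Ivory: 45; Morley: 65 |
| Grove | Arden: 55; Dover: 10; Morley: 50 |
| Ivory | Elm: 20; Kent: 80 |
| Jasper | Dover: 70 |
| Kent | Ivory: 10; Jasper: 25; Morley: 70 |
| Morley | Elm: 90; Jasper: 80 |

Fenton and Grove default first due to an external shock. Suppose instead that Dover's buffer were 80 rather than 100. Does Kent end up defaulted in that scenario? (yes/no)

With Dover's buffer at 80:
Round 1 — Fenton, Grove default (initial).
  Arden: +70+55 → 125 ≥ 70
  Dover: +10 → 10 < 80
  Elm: +90 → 90 < 120
  Ivory: +45 → 45 < 50
  Morley: +65+50 → 115 ≥ 110
Round 2 — Arden, Morley default.
  Elm: +90 → 180 ≥ 120
  Jasper: +20+80 → 100 ≥ 100
Round 3 — Elm, Jasper default.
  Dover: +70 → 80 ≥ 80
Round 4 — Dover defaults.
  Ivory: +30 → 75 ≥ 50
Round 5 — Ivory defaults.
  Kent: +80 → 80 ≥ 30
Round 6 — Kent defaults.
No further defaults.

yes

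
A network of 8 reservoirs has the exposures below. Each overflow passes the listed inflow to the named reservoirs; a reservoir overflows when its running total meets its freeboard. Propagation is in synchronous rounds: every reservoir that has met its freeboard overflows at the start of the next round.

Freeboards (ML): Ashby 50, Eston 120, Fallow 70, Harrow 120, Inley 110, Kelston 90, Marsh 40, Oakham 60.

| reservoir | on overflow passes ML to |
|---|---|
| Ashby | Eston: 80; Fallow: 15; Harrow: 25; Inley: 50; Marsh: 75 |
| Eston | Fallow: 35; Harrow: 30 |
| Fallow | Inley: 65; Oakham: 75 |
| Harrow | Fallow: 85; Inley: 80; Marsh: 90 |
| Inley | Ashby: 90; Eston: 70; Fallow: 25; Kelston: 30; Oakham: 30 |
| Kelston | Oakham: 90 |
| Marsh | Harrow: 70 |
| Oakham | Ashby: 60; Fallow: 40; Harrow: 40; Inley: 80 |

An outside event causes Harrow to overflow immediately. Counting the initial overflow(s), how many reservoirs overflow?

Round 1 — Harrow overflows (initial).
  Fallow: +85 → 85 ≥ 70
  Inley: +80 → 80 < 110
  Marsh: +90 → 90 ≥ 40
Round 2 — Fallow, Marsh overflow.
  Inley: +65 → 145 ≥ 110
  Oakham: +75 → 75 ≥ 60
Round 3 — Inley, Oakham overflow.
  Ashby: +90+60 → 150 ≥ 50
  Eston: +70 → 70 < 120
  Kelston: +30 → 30 < 90
Round 4 — Ashby overflows.
  Eston: +80 → 150 ≥ 120
Round 5 — Eston overflows.
No further overflows.

7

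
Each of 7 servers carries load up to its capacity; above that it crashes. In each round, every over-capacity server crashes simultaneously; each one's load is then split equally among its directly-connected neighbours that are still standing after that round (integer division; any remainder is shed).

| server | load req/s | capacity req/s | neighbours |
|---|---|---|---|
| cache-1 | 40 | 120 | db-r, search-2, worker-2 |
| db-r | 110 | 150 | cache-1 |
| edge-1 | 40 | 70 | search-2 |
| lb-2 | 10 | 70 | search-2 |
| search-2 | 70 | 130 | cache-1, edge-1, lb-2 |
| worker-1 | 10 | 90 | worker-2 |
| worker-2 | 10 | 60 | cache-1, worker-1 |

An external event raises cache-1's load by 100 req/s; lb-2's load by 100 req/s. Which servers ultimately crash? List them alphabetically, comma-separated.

Round 1 — cache-1 at 140 > 120; lb-2 at 110 > 70. cache-1, lb-2 crash.
  cache-1 sheds 140 req/s to db-r, search-2, worker-2: 46 each (2 lost).
    db-r: 110+46 = 156 > 150
    search-2: 70+46 = 116 ≤ 130
    worker-2: 10+46 = 56 ≤ 60
  lb-2 sheds 110 req/s to search-2: 110 each.
    search-2: 116+110 = 226 > 130
Round 2 — db-r, search-2 crash.
  db-r sheds 156 req/s: no online neighbours, lost.
  search-2 sheds 226 req/s to edge-1: 226 each.
    edge-1: 40+226 = 266 > 70
Round 3 — edge-1 crashes.
  edge-1 sheds 266 req/s: no online neighbours, lost.
No further crashes.

cache-1, db-r, edge-1, lb-2, search-2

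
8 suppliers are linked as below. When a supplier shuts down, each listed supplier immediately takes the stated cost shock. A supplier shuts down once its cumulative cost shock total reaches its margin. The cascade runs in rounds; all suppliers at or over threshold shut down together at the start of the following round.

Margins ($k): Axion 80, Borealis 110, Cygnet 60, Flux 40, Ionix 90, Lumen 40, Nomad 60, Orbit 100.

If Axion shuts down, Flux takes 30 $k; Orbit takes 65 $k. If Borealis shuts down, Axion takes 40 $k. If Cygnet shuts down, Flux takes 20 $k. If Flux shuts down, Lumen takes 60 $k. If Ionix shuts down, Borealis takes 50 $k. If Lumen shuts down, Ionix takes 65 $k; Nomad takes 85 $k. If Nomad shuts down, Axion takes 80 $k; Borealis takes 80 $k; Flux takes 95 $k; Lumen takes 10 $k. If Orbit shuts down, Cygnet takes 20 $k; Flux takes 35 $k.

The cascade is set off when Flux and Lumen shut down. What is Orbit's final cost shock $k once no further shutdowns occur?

65

Round 1 — Flux, Lumen shut down (initial).
  Ionix: +65 → 65 < 90
  Nomad: +85 → 85 ≥ 60
Round 2 — Nomad shuts down.
  Axion: +80 → 80 ≥ 80
  Borealis: +80 → 80 < 110
Round 3 — Axion shuts down.
  Orbit: +65 → 65 < 100
No further shutdowns.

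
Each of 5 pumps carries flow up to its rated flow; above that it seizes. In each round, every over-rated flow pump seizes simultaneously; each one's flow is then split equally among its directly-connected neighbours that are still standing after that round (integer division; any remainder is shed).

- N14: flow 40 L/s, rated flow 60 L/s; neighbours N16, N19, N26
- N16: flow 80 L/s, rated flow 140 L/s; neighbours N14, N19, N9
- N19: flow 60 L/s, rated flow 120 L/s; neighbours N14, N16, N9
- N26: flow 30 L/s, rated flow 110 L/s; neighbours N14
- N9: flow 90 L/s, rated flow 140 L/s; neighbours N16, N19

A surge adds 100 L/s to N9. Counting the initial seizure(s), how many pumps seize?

Round 1 — N9 at 190 > 140. N9 seizes.
  N9 sheds 190 L/s to N16, N19: 95 each.
    N16: 80+95 = 175 > 140
    N19: 60+95 = 155 > 120
Round 2 — N16, N19 seize.
  N16 sheds 175 L/s to N14: 175 each.
    N14: 40+175 = 215 > 60
  N19 sheds 155 L/s to N14: 155 each.
    N14: 215+155 = 370 > 60
Round 3 — N14 seizes.
  N14 sheds 370 L/s to N26: 370 each.
    N26: 30+370 = 400 > 110
Round 4 — N26 seizes.
  N26 sheds 400 L/s: no online neighbours, lost.
No further seizures.

5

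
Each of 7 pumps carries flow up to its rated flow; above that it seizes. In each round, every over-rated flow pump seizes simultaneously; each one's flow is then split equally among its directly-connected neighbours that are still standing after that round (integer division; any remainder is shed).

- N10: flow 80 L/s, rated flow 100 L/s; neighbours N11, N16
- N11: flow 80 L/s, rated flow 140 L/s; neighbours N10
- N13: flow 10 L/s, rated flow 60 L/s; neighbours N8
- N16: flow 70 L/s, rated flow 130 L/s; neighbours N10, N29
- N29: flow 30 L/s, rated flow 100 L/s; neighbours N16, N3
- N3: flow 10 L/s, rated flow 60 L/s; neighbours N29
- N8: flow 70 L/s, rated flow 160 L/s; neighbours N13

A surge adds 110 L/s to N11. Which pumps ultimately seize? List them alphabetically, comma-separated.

Round 1 — N11 at 190 > 140. N11 seizes.
  N11 sheds 190 L/s to N10: 190 each.
    N10: 80+190 = 270 > 100
Round 2 — N10 seizes.
  N10 sheds 270 L/s to N16: 270 each.
    N16: 70+270 = 340 > 130
Round 3 — N16 seizes.
  N16 sheds 340 L/s to N29: 340 each.
    N29: 30+340 = 370 > 100
Round 4 — N29 seizes.
  N29 sheds 370 L/s to N3: 370 each.
    N3: 10+370 = 380 > 60
Round 5 — N3 seizes.
  N3 sheds 380 L/s: no online neighbours, lost.
No further seizures.

N10, N11, N16, N29, N3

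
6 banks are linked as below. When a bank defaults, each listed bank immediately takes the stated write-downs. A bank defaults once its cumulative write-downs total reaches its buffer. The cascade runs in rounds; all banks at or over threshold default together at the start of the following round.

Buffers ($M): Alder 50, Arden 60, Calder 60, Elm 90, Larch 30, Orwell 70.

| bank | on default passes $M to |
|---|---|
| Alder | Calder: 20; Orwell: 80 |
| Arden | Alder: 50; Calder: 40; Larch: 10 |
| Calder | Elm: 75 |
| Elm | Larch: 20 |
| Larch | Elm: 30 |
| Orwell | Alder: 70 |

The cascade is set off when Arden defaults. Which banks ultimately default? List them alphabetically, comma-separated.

Round 1 — Arden defaults (initial).
  Alder: +50 → 50 ≥ 50
  Calder: +40 → 40 < 60
  Larch: +10 → 10 < 30
Round 2 — Alder defaults.
  Calder: +20 → 60 ≥ 60
  Orwell: +80 → 80 ≥ 70
Round 3 — Calder, Orwell default.
  Elm: +75 → 75 < 90
No further defaults.

Alder, Arden, Calder, Orwell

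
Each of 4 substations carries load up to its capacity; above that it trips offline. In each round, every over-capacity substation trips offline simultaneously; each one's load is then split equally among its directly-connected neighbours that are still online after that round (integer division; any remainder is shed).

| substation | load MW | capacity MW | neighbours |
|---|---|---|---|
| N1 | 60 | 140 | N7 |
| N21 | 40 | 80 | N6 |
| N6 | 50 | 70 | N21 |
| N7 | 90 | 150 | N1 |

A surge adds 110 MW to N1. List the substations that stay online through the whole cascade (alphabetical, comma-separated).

N21, N6

Round 1 — N1 at 170 > 140. N1 trips offline.
  N1 sheds 170 MW to N7: 170 each.
    N7: 90+170 = 260 > 150
Round 2 — N7 trips offline.
  N7 sheds 260 MW: no online neighbours, lost.
No further trips.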